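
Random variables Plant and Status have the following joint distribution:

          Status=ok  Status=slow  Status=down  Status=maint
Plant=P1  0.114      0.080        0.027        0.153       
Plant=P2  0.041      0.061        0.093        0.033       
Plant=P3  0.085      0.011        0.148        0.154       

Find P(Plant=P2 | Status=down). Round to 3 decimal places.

0.347

P(Status=down) = 0.027 + 0.093 + 0.148 = 0.268.
P(Plant=P2 | Status=down) = 0.093/0.268 = 0.347.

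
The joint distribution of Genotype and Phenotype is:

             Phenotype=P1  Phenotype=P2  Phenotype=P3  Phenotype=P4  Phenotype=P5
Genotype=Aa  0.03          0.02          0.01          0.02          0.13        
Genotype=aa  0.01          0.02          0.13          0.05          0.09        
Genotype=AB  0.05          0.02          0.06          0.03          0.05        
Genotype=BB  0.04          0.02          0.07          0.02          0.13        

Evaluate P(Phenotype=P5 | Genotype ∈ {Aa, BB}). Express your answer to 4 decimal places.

0.5306

P(Genotype=Aa) = 0.03 + 0.02 + 0.01 + 0.02 + 0.13 = 0.21.
P(Genotype=BB) = 0.04 + 0.02 + 0.07 + 0.02 + 0.13 = 0.28.
P(Genotype ∈ {Aa, BB}) = 0.21 + 0.28 = 0.49; P(Phenotype=P5, Genotype ∈ {Aa, BB}) = 0.13 + 0.13 = 0.26.
P(Phenotype=P5 | Genotype ∈ {Aa, BB}) = 0.26/0.49 = 0.5306.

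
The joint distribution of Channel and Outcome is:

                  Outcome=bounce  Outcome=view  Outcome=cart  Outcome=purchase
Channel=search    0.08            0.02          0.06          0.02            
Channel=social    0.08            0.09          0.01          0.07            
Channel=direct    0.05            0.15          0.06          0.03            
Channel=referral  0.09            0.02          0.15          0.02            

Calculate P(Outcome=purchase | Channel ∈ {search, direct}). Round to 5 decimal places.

P(Channel=search) = 0.08 + 0.02 + 0.06 + 0.02 = 0.18.
P(Channel=direct) = 0.05 + 0.15 + 0.06 + 0.03 = 0.29.
P(Channel ∈ {search, direct}) = 0.18 + 0.29 = 0.47; P(Outcome=purchase, Channel ∈ {search, direct}) = 0.02 + 0.03 = 0.05.
P(Outcome=purchase | Channel ∈ {search, direct}) = 0.05/0.47 = 0.10638.

0.10638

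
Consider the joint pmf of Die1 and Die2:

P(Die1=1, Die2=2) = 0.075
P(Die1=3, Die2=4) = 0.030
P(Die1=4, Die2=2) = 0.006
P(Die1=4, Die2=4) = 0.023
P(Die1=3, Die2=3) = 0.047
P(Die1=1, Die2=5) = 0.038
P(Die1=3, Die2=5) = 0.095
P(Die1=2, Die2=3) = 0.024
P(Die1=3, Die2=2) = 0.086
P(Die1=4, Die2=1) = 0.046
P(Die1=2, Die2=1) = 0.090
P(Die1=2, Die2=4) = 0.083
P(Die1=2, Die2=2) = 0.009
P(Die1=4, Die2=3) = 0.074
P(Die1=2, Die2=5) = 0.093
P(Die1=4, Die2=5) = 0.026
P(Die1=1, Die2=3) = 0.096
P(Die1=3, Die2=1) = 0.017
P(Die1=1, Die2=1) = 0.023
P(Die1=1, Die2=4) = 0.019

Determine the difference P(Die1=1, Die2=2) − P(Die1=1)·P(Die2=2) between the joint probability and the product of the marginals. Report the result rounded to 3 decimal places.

0.031

P(Die1=1) = 0.023 + 0.075 + 0.096 + 0.019 + 0.038 = 0.251.
P(Die2=2) = 0.075 + 0.009 + 0.086 + 0.006 = 0.176.
P(Die1=1, Die2=2) − P(Die1=1)P(Die2=2) = 0.075 − 0.251×0.176 = 0.031.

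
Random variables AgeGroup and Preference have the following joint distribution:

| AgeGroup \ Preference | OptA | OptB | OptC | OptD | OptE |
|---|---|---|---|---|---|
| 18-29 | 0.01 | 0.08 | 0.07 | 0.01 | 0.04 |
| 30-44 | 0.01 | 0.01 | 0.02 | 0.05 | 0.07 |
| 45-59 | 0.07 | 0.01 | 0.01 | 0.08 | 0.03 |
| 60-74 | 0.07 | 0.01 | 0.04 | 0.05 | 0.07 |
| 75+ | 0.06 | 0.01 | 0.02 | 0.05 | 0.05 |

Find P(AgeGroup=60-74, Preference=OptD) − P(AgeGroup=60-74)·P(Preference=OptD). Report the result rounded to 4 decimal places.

P(AgeGroup=60-74) = 0.07 + 0.01 + 0.04 + 0.05 + 0.07 = 0.24.
P(Preference=OptD) = 0.01 + 0.05 + 0.08 + 0.05 + 0.05 = 0.24.
P(AgeGroup=60-74, Preference=OptD) − P(AgeGroup=60-74)P(Preference=OptD) = 0.05 − 0.24×0.24 = -0.0076.

-0.0076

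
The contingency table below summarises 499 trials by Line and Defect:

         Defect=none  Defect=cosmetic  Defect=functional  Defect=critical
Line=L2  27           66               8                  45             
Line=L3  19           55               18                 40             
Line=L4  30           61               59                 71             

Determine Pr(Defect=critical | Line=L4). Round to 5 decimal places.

0.32127

Total with Line=L4: 30 + 61 + 59 + 71 = 221.
P(Defect=critical | Line=L4) = 71/221 = 0.32127.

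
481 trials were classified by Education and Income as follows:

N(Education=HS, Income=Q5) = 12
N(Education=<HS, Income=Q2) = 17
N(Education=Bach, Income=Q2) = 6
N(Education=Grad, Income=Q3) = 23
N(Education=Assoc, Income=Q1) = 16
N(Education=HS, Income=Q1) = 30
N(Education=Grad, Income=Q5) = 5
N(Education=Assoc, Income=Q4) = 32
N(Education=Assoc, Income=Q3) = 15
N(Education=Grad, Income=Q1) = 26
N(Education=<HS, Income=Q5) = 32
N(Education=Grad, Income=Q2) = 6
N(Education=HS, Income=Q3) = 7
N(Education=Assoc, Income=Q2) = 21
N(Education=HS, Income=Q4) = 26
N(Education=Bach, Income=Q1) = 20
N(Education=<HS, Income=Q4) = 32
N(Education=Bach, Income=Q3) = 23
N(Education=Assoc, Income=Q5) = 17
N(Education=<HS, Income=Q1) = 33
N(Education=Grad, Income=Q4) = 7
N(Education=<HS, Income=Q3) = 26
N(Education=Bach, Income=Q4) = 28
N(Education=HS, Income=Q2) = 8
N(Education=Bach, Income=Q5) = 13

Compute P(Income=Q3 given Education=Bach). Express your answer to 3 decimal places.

0.256

Total with Education=Bach: 20 + 6 + 23 + 28 + 13 = 90.
P(Income=Q3 | Education=Bach) = 23/90 = 0.256.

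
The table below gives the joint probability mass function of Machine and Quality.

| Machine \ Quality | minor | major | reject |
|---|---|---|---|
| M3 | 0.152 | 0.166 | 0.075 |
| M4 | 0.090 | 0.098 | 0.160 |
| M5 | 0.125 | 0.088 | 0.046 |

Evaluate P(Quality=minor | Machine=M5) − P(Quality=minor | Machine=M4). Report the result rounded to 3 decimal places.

0.224

P(Machine=M5) = 0.125 + 0.088 + 0.046 = 0.259; P(Quality=minor | Machine=M5) = 0.125/0.259 = 0.4826.
P(Machine=M4) = 0.090 + 0.098 + 0.160 = 0.348; P(Quality=minor | Machine=M4) = 0.090/0.348 = 0.2586.
Difference = 0.224.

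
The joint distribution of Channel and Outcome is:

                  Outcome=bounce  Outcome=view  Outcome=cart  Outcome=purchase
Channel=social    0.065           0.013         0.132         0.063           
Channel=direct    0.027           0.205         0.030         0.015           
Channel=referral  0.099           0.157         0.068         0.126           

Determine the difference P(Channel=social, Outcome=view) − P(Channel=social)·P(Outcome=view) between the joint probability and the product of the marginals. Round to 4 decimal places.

P(Channel=social) = 0.065 + 0.013 + 0.132 + 0.063 = 0.273.
P(Outcome=view) = 0.013 + 0.205 + 0.157 = 0.375.
P(Channel=social, Outcome=view) − P(Channel=social)P(Outcome=view) = 0.013 − 0.273×0.375 = -0.0894.

-0.0894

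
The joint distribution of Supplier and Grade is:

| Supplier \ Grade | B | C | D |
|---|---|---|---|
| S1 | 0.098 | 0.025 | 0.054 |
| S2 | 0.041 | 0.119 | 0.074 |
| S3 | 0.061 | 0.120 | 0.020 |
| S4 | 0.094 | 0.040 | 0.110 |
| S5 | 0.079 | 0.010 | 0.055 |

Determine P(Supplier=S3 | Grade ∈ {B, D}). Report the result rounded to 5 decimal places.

0.11808

P(Grade=B) = 0.098 + 0.041 + 0.061 + 0.094 + 0.079 = 0.373.
P(Grade=D) = 0.054 + 0.074 + 0.020 + 0.110 + 0.055 = 0.313.
P(Grade ∈ {B, D}) = 0.373 + 0.313 = 0.686; P(Supplier=S3, Grade ∈ {B, D}) = 0.061 + 0.020 = 0.081.
P(Supplier=S3 | Grade ∈ {B, D}) = 0.081/0.686 = 0.11808.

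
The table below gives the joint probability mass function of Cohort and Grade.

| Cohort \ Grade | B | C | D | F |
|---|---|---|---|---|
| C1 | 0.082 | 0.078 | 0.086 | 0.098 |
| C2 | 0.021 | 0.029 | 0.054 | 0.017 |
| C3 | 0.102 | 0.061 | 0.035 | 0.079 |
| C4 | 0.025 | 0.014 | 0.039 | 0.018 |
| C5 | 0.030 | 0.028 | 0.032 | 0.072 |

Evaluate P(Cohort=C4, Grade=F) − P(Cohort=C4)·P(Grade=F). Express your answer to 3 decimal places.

P(Cohort=C4) = 0.025 + 0.014 + 0.039 + 0.018 = 0.096.
P(Grade=F) = 0.098 + 0.017 + 0.079 + 0.018 + 0.072 = 0.284.
P(Cohort=C4, Grade=F) − P(Cohort=C4)P(Grade=F) = 0.018 − 0.096×0.284 = -0.009.

-0.009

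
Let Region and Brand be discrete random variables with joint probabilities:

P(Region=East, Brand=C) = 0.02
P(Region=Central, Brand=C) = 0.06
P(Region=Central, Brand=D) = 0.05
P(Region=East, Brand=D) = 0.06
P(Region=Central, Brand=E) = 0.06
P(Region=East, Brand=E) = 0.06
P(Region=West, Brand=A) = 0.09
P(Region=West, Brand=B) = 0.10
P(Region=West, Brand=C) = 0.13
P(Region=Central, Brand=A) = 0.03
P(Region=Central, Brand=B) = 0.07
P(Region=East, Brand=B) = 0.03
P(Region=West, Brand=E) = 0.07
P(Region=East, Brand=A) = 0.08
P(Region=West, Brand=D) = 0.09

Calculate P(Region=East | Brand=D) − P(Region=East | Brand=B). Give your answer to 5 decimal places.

P(Brand=D) = 0.06 + 0.09 + 0.05 = 0.20; P(Region=East | Brand=D) = 0.06/0.20 = 0.300000.
P(Brand=B) = 0.03 + 0.10 + 0.07 = 0.20; P(Region=East | Brand=B) = 0.03/0.20 = 0.150000.
Difference = 0.15000.

0.15000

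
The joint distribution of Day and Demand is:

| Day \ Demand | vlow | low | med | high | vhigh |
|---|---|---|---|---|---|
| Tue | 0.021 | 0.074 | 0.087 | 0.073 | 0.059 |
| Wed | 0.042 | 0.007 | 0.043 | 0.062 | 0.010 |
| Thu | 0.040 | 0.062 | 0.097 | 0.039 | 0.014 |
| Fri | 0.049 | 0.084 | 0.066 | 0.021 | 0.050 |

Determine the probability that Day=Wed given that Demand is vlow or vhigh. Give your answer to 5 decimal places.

P(Demand=vlow) = 0.021 + 0.042 + 0.040 + 0.049 = 0.152.
P(Demand=vhigh) = 0.059 + 0.010 + 0.014 + 0.050 = 0.133.
P(Demand ∈ {vlow, vhigh}) = 0.152 + 0.133 = 0.285; P(Day=Wed, Demand ∈ {vlow, vhigh}) = 0.042 + 0.010 = 0.052.
P(Day=Wed | Demand ∈ {vlow, vhigh}) = 0.052/0.285 = 0.18246.

0.18246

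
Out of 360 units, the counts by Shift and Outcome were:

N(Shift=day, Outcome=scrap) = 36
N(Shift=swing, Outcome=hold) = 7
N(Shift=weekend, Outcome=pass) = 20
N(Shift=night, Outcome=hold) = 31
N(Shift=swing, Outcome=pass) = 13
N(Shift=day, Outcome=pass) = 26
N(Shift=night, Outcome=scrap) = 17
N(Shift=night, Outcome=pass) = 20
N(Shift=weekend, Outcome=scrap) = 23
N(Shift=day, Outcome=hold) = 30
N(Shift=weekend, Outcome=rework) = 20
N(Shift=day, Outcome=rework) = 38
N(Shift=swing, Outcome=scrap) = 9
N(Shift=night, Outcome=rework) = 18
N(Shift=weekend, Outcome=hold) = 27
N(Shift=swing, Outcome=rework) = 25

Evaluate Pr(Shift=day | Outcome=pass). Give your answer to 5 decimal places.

0.32911

Total with Outcome=pass: 26 + 13 + 20 + 20 = 79.
P(Shift=day | Outcome=pass) = 26/79 = 0.32911.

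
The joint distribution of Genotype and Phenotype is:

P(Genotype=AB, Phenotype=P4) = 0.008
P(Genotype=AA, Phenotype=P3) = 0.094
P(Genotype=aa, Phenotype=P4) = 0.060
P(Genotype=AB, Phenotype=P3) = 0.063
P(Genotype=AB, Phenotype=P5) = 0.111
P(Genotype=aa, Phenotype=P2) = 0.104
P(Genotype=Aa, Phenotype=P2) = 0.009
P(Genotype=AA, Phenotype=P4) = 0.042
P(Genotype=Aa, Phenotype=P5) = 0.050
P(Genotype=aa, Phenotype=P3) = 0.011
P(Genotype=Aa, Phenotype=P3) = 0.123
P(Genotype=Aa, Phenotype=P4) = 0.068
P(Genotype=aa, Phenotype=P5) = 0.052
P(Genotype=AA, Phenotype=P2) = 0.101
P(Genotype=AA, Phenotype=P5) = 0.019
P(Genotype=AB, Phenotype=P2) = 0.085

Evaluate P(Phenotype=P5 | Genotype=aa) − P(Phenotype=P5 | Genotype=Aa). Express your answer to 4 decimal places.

P(Genotype=aa) = 0.104 + 0.011 + 0.060 + 0.052 = 0.227; P(Phenotype=P5 | Genotype=aa) = 0.052/0.227 = 0.22907.
P(Genotype=Aa) = 0.009 + 0.123 + 0.068 + 0.050 = 0.250; P(Phenotype=P5 | Genotype=Aa) = 0.050/0.250 = 0.20000.
Difference = 0.0291.

0.0291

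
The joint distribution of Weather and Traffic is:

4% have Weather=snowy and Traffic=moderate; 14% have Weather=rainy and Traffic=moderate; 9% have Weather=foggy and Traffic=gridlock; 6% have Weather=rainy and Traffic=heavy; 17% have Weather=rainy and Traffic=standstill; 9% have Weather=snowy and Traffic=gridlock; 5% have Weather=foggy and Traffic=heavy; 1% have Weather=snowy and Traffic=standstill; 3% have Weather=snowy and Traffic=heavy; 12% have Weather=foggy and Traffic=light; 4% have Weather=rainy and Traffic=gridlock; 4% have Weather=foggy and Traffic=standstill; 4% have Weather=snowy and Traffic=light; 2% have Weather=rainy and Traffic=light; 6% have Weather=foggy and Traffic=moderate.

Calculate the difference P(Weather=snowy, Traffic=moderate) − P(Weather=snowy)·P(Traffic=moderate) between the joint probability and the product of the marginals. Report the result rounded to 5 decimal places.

-0.01040

P(Weather=snowy) = 0.04 + 0.04 + 0.03 + 0.09 + 0.01 = 0.21.
P(Traffic=moderate) = 0.14 + 0.04 + 0.06 = 0.24.
P(Weather=snowy, Traffic=moderate) − P(Weather=snowy)P(Traffic=moderate) = 0.04 − 0.21×0.24 = -0.01040.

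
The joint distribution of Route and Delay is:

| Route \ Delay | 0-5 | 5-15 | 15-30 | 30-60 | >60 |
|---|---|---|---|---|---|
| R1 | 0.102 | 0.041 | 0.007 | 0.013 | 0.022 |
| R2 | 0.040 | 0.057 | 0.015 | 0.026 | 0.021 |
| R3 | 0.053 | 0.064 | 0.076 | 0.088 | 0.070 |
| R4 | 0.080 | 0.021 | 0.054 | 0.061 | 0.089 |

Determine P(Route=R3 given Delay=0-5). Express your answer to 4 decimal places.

P(Delay=0-5) = 0.102 + 0.040 + 0.053 + 0.080 = 0.275.
P(Route=R3 | Delay=0-5) = 0.053/0.275 = 0.1927.

0.1927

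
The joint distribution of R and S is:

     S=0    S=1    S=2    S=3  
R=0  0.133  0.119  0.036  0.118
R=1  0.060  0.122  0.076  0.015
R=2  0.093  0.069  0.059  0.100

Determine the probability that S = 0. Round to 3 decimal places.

0.286

P(S=0) = 0.133 + 0.060 + 0.093 = 0.286.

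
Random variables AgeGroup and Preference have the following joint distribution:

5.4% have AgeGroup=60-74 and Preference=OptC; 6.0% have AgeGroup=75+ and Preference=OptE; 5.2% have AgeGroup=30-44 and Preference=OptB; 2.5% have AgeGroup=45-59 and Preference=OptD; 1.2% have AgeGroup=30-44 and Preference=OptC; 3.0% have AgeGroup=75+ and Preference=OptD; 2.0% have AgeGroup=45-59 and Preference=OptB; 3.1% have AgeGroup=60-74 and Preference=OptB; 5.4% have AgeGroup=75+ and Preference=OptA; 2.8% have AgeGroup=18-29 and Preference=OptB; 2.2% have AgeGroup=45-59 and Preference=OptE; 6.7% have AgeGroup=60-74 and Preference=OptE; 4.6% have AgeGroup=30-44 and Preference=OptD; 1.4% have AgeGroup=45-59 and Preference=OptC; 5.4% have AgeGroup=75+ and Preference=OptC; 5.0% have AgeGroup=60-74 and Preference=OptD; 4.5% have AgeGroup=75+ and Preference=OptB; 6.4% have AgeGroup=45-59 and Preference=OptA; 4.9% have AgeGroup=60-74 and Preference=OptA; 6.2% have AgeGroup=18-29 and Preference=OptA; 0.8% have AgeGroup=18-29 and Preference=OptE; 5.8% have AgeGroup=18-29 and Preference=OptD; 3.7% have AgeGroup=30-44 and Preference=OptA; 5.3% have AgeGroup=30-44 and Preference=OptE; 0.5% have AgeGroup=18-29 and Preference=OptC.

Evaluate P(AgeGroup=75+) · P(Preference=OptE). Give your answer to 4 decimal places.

P(AgeGroup=75+) = 0.054 + 0.045 + 0.054 + 0.030 + 0.060 = 0.243.
P(Preference=OptE) = 0.008 + 0.053 + 0.022 + 0.067 + 0.060 = 0.210.
Product: 0.243 × 0.210 = 0.0510.

0.0510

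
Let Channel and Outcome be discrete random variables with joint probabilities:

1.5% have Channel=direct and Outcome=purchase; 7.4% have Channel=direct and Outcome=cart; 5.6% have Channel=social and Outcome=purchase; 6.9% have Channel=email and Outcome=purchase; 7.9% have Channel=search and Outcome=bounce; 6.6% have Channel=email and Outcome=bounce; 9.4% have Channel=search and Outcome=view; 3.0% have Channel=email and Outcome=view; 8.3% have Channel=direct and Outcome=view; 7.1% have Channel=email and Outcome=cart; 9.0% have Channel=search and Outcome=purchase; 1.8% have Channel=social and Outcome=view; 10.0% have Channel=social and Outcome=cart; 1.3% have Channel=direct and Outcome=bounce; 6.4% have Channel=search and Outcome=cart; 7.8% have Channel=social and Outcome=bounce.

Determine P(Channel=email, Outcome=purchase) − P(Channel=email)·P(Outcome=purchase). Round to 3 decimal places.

P(Channel=email) = 0.066 + 0.030 + 0.071 + 0.069 = 0.236.
P(Outcome=purchase) = 0.069 + 0.090 + 0.056 + 0.015 = 0.230.
P(Channel=email, Outcome=purchase) − P(Channel=email)P(Outcome=purchase) = 0.069 − 0.236×0.230 = 0.015.

0.015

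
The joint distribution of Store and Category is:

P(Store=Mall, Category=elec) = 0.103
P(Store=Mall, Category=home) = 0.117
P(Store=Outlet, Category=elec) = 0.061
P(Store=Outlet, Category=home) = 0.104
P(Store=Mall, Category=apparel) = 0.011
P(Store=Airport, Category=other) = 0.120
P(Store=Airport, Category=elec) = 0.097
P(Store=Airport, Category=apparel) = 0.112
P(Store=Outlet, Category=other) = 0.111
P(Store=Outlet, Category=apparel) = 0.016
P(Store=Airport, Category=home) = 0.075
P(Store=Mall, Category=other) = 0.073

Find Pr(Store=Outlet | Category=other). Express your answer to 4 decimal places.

P(Category=other) = 0.073 + 0.120 + 0.111 = 0.304.
P(Store=Outlet | Category=other) = 0.111/0.304 = 0.3651.

0.3651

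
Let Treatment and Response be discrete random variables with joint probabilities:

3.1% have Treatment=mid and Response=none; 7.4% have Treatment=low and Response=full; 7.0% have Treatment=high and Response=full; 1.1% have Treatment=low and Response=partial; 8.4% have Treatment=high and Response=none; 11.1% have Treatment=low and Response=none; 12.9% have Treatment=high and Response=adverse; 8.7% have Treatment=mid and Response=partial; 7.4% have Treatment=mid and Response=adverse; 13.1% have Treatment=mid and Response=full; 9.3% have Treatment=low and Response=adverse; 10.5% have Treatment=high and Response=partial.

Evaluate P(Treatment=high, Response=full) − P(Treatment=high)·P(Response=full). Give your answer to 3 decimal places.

-0.037

P(Treatment=high) = 0.084 + 0.105 + 0.070 + 0.129 = 0.388.
P(Response=full) = 0.074 + 0.131 + 0.070 = 0.275.
P(Treatment=high, Response=full) − P(Treatment=high)P(Response=full) = 0.070 − 0.388×0.275 = -0.037.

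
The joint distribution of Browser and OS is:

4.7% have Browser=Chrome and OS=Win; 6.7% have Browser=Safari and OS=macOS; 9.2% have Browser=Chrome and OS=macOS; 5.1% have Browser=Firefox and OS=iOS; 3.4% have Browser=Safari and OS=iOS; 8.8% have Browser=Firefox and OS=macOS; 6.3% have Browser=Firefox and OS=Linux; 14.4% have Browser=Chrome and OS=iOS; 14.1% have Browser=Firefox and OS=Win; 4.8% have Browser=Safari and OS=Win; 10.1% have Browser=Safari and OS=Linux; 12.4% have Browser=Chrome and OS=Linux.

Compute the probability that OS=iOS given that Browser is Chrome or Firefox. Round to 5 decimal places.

P(Browser=Chrome) = 0.047 + 0.092 + 0.124 + 0.144 = 0.407.
P(Browser=Firefox) = 0.141 + 0.088 + 0.063 + 0.051 = 0.343.
P(Browser ∈ {Chrome, Firefox}) = 0.407 + 0.343 = 0.750; P(OS=iOS, Browser ∈ {Chrome, Firefox}) = 0.144 + 0.051 = 0.195.
P(OS=iOS | Browser ∈ {Chrome, Firefox}) = 0.195/0.750 = 0.26000.

0.26000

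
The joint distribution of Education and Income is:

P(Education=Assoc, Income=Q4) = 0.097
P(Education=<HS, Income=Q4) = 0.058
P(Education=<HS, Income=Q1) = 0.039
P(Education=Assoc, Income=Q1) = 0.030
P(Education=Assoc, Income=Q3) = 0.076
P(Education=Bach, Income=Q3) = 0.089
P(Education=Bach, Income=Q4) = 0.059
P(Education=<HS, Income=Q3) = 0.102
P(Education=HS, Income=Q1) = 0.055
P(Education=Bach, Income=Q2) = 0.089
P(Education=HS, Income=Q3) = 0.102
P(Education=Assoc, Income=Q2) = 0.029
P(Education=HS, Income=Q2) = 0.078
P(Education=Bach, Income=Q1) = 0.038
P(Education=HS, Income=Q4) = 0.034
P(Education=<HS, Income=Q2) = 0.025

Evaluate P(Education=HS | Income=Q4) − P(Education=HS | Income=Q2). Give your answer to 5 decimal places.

-0.21584

P(Income=Q4) = 0.058 + 0.034 + 0.097 + 0.059 = 0.248; P(Education=HS | Income=Q4) = 0.034/0.248 = 0.137097.
P(Income=Q2) = 0.025 + 0.078 + 0.029 + 0.089 = 0.221; P(Education=HS | Income=Q2) = 0.078/0.221 = 0.352941.
Difference = -0.21584.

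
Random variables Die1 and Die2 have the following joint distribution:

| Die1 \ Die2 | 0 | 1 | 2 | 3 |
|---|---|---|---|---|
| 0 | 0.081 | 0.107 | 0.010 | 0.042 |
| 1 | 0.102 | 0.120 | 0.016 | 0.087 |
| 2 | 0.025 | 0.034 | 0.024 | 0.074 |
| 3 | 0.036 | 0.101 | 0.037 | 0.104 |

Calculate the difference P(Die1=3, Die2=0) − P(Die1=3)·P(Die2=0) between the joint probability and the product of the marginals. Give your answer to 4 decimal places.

P(Die1=3) = 0.036 + 0.101 + 0.037 + 0.104 = 0.278.
P(Die2=0) = 0.081 + 0.102 + 0.025 + 0.036 = 0.244.
P(Die1=3, Die2=0) − P(Die1=3)P(Die2=0) = 0.036 − 0.278×0.244 = -0.0318.

-0.0318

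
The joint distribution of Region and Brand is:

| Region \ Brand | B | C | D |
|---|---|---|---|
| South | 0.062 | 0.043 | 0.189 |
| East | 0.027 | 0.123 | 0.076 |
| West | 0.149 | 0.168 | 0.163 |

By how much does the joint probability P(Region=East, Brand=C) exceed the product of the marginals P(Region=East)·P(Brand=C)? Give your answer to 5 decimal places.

0.04752

P(Region=East) = 0.027 + 0.123 + 0.076 = 0.226.
P(Brand=C) = 0.043 + 0.123 + 0.168 = 0.334.
P(Region=East, Brand=C) − P(Region=East)P(Brand=C) = 0.123 − 0.226×0.334 = 0.04752.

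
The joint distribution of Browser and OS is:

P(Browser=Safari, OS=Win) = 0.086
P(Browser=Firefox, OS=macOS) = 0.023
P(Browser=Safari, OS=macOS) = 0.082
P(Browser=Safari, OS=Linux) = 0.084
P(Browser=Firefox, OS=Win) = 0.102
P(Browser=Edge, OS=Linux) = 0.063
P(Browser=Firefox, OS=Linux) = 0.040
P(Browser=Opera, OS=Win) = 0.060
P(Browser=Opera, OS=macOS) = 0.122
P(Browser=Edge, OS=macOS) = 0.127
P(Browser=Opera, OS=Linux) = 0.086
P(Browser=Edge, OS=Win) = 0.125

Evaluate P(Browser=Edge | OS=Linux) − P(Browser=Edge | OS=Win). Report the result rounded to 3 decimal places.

P(OS=Linux) = 0.040 + 0.084 + 0.063 + 0.086 = 0.273; P(Browser=Edge | OS=Linux) = 0.063/0.273 = 0.2308.
P(OS=Win) = 0.102 + 0.086 + 0.125 + 0.060 = 0.373; P(Browser=Edge | OS=Win) = 0.125/0.373 = 0.3351.
Difference = -0.104.

-0.104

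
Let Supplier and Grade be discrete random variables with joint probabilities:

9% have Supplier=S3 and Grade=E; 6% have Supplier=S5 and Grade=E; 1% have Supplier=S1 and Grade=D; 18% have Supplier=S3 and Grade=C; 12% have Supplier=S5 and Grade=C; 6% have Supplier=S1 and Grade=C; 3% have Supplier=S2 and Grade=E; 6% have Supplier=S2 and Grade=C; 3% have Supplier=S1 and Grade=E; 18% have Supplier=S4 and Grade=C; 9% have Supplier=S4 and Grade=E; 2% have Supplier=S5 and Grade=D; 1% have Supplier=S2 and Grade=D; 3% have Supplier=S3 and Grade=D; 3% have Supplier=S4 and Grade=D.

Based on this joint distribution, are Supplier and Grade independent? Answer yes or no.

yes

Every cell satisfies P(Supplier,Grade) = P(Supplier)·P(Grade). For instance P(Supplier=S4) = 0.30, P(Grade=E) = 0.30, and 0.30×0.30 = 0.09 matches the joint entry. So Supplier and Grade are independent.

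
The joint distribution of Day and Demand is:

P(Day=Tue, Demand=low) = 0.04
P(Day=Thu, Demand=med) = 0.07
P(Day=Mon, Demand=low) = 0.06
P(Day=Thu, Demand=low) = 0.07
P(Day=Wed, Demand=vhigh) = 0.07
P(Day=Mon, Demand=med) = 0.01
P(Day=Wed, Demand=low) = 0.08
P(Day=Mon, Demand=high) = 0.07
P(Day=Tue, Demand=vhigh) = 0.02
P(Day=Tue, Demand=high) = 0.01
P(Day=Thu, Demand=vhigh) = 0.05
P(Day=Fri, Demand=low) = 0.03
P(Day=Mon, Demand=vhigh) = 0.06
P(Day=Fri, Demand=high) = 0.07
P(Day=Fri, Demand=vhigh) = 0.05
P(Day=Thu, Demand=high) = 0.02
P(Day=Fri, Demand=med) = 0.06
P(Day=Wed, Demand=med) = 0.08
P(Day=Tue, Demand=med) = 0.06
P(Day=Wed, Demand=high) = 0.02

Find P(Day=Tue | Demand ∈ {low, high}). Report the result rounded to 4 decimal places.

0.1064

P(Demand=low) = 0.06 + 0.04 + 0.08 + 0.07 + 0.03 = 0.28.
P(Demand=high) = 0.07 + 0.01 + 0.02 + 0.02 + 0.07 = 0.19.
P(Demand ∈ {low, high}) = 0.28 + 0.19 = 0.47; P(Day=Tue, Demand ∈ {low, high}) = 0.04 + 0.01 = 0.05.
P(Day=Tue | Demand ∈ {low, high}) = 0.05/0.47 = 0.1064.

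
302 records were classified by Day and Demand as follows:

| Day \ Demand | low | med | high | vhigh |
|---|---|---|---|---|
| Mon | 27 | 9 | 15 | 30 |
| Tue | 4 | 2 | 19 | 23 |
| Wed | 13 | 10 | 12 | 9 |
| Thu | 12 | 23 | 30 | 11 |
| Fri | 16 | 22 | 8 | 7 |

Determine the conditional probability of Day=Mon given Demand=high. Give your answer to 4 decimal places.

0.1786

Total with Demand=high: 15 + 19 + 12 + 30 + 8 = 84.
P(Day=Mon | Demand=high) = 15/84 = 0.1786.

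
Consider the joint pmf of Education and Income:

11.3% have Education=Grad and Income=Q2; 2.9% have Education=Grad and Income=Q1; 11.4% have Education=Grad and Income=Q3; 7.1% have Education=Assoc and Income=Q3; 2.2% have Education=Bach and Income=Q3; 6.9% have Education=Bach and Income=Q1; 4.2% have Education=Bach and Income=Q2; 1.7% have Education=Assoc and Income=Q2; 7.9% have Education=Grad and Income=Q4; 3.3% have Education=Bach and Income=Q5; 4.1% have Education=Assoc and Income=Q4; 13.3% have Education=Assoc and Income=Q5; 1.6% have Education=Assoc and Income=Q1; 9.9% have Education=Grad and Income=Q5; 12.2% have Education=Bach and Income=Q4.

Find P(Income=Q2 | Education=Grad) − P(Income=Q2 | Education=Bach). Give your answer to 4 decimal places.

0.1145

P(Education=Grad) = 0.029 + 0.113 + 0.114 + 0.079 + 0.099 = 0.434; P(Income=Q2 | Education=Grad) = 0.113/0.434 = 0.26037.
P(Education=Bach) = 0.069 + 0.042 + 0.022 + 0.122 + 0.033 = 0.288; P(Income=Q2 | Education=Bach) = 0.042/0.288 = 0.14583.
Difference = 0.1145.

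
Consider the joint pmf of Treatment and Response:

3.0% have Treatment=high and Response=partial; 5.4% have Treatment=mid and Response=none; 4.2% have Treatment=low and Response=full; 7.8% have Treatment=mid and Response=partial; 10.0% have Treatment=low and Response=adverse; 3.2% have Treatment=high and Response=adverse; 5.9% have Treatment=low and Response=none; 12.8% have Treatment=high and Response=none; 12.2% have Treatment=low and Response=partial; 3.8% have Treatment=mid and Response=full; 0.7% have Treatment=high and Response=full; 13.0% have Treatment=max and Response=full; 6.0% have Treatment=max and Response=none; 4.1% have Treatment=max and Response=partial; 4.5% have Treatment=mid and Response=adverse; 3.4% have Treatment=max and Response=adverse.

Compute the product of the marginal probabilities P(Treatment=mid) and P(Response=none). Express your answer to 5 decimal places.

0.06472

P(Treatment=mid) = 0.054 + 0.078 + 0.038 + 0.045 = 0.215.
P(Response=none) = 0.059 + 0.054 + 0.128 + 0.060 = 0.301.
Product: 0.215 × 0.301 = 0.06472.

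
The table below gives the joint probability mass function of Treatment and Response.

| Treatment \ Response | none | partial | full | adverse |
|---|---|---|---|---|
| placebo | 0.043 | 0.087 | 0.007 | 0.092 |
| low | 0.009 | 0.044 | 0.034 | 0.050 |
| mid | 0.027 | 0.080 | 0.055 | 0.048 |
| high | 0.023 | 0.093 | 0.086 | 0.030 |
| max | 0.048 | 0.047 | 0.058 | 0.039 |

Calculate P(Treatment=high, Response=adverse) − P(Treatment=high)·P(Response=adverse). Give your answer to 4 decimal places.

-0.0301

P(Treatment=high) = 0.023 + 0.093 + 0.086 + 0.030 = 0.232.
P(Response=adverse) = 0.092 + 0.050 + 0.048 + 0.030 + 0.039 = 0.259.
P(Treatment=high, Response=adverse) − P(Treatment=high)P(Response=adverse) = 0.030 − 0.232×0.259 = -0.0301.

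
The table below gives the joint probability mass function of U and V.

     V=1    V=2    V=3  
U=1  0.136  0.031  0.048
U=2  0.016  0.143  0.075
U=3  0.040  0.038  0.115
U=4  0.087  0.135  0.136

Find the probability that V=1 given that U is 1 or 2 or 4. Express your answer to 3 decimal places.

P(U=1) = 0.136 + 0.031 + 0.048 = 0.215.
P(U=2) = 0.016 + 0.143 + 0.075 = 0.234.
P(U=4) = 0.087 + 0.135 + 0.136 = 0.358.
P(U ∈ {1, 2, 4}) = 0.215 + 0.234 + 0.358 = 0.807; P(V=1, U ∈ {1, 2, 4}) = 0.136 + 0.016 + 0.087 = 0.239.
P(V=1 | U ∈ {1, 2, 4}) = 0.239/0.807 = 0.296.

0.296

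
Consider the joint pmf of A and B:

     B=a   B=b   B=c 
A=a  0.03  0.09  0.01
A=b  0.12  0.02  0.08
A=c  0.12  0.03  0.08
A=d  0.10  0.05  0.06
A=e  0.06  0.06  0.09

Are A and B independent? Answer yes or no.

P(A=a) = 0.13 and P(B=b) = 0.25, so their product is 0.0325, but P(A=a, B=b) = 0.09. Since these differ, A and B are not independent.

no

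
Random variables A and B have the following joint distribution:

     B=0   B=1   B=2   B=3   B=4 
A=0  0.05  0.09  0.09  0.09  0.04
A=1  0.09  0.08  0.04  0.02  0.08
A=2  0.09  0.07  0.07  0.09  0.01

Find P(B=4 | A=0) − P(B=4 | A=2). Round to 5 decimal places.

0.08081

P(A=0) = 0.05 + 0.09 + 0.09 + 0.09 + 0.04 = 0.36; P(B=4 | A=0) = 0.04/0.36 = 0.111111.
P(A=2) = 0.09 + 0.07 + 0.07 + 0.09 + 0.01 = 0.33; P(B=4 | A=2) = 0.01/0.33 = 0.030303.
Difference = 0.08081.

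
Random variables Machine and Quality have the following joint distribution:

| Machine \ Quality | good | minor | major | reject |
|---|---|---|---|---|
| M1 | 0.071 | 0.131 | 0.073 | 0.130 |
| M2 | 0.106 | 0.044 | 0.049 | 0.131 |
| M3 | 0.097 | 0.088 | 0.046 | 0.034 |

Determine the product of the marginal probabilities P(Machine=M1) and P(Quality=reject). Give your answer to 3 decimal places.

0.119

P(Machine=M1) = 0.071 + 0.131 + 0.073 + 0.130 = 0.405.
P(Quality=reject) = 0.130 + 0.131 + 0.034 = 0.295.
Product: 0.405 × 0.295 = 0.119.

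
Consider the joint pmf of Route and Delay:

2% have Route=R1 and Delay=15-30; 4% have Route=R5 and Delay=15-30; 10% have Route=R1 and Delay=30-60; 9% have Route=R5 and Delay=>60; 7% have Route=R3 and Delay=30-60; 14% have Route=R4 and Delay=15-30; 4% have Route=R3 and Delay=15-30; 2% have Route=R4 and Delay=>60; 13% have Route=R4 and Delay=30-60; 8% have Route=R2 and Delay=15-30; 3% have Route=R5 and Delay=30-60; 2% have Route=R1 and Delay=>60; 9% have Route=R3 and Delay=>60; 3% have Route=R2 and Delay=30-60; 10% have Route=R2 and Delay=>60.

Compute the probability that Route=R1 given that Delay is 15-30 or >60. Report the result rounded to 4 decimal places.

P(Delay=15-30) = 0.02 + 0.08 + 0.04 + 0.14 + 0.04 = 0.32.
P(Delay=>60) = 0.02 + 0.10 + 0.09 + 0.02 + 0.09 = 0.32.
P(Delay ∈ {15-30, >60}) = 0.32 + 0.32 = 0.64; P(Route=R1, Delay ∈ {15-30, >60}) = 0.02 + 0.02 = 0.04.
P(Route=R1 | Delay ∈ {15-30, >60}) = 0.04/0.64 = 0.0625.

0.0625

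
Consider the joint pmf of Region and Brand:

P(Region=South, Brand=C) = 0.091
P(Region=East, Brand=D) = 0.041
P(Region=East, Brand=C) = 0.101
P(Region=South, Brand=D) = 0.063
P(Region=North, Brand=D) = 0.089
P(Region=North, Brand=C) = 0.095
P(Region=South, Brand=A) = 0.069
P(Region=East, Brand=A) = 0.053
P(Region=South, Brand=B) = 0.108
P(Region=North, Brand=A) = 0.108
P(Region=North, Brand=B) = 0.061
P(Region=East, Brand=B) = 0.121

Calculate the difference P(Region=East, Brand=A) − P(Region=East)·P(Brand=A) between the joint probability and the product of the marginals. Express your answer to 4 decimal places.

P(Region=East) = 0.053 + 0.121 + 0.101 + 0.041 = 0.316.
P(Brand=A) = 0.108 + 0.069 + 0.053 = 0.230.
P(Region=East, Brand=A) − P(Region=East)P(Brand=A) = 0.053 − 0.316×0.230 = -0.0197.

-0.0197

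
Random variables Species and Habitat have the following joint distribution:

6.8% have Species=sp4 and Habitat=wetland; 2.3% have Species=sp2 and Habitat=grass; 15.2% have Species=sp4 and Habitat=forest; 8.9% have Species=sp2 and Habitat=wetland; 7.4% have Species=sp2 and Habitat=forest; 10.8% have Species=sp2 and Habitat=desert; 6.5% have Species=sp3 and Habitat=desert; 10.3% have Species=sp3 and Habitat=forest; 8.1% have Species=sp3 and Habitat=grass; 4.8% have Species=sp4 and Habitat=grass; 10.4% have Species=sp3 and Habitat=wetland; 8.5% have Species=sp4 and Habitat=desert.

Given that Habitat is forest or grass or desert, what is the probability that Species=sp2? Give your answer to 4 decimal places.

0.2774

P(Habitat=forest) = 0.074 + 0.103 + 0.152 = 0.329.
P(Habitat=grass) = 0.023 + 0.081 + 0.048 = 0.152.
P(Habitat=desert) = 0.108 + 0.065 + 0.085 = 0.258.
P(Habitat ∈ {forest, grass, desert}) = 0.329 + 0.152 + 0.258 = 0.739; P(Species=sp2, Habitat ∈ {forest, grass, desert}) = 0.074 + 0.023 + 0.108 = 0.205.
P(Species=sp2 | Habitat ∈ {forest, grass, desert}) = 0.205/0.739 = 0.2774.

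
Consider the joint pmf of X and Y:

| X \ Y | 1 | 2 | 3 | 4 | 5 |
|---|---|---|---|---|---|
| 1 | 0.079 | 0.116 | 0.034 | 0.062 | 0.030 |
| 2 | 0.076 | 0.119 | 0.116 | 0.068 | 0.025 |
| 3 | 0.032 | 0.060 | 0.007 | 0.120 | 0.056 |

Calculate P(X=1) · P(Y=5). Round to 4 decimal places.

0.0356

P(X=1) = 0.079 + 0.116 + 0.034 + 0.062 + 0.030 = 0.321.
P(Y=5) = 0.030 + 0.025 + 0.056 = 0.111.
Product: 0.321 × 0.111 = 0.0356.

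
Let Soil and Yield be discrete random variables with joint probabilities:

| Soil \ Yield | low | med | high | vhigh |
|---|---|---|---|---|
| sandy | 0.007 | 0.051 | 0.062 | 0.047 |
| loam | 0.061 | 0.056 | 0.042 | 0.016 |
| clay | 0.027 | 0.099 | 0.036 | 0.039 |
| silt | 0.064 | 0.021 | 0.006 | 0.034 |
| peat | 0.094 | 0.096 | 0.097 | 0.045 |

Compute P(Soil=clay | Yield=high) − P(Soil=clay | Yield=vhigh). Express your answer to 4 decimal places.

P(Yield=high) = 0.062 + 0.042 + 0.036 + 0.006 + 0.097 = 0.243; P(Soil=clay | Yield=high) = 0.036/0.243 = 0.14815.
P(Yield=vhigh) = 0.047 + 0.016 + 0.039 + 0.034 + 0.045 = 0.181; P(Soil=clay | Yield=vhigh) = 0.039/0.181 = 0.21547.
Difference = -0.0673.

-0.0673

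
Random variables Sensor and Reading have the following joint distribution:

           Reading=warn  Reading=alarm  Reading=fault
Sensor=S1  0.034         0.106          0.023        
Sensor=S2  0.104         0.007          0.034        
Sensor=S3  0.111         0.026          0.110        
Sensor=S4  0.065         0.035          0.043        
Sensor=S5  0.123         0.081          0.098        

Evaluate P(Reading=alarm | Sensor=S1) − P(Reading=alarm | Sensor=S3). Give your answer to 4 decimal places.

0.5450

P(Sensor=S1) = 0.034 + 0.106 + 0.023 = 0.163; P(Reading=alarm | Sensor=S1) = 0.106/0.163 = 0.65031.
P(Sensor=S3) = 0.111 + 0.026 + 0.110 = 0.247; P(Reading=alarm | Sensor=S3) = 0.026/0.247 = 0.10526.
Difference = 0.5450.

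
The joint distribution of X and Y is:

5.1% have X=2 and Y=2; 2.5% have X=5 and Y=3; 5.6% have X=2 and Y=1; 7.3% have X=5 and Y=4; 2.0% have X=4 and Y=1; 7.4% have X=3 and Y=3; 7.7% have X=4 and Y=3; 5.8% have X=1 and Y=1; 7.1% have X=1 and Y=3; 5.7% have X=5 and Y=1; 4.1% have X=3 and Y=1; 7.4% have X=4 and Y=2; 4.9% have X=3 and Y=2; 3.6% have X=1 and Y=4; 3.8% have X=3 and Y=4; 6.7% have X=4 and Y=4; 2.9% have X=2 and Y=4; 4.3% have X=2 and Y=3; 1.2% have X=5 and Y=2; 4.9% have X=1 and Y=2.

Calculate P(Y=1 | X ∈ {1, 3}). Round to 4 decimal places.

0.2380

P(X=1) = 0.058 + 0.049 + 0.071 + 0.036 = 0.214.
P(X=3) = 0.041 + 0.049 + 0.074 + 0.038 = 0.202.
P(X ∈ {1, 3}) = 0.214 + 0.202 = 0.416; P(Y=1, X ∈ {1, 3}) = 0.058 + 0.041 = 0.099.
P(Y=1 | X ∈ {1, 3}) = 0.099/0.416 = 0.2380.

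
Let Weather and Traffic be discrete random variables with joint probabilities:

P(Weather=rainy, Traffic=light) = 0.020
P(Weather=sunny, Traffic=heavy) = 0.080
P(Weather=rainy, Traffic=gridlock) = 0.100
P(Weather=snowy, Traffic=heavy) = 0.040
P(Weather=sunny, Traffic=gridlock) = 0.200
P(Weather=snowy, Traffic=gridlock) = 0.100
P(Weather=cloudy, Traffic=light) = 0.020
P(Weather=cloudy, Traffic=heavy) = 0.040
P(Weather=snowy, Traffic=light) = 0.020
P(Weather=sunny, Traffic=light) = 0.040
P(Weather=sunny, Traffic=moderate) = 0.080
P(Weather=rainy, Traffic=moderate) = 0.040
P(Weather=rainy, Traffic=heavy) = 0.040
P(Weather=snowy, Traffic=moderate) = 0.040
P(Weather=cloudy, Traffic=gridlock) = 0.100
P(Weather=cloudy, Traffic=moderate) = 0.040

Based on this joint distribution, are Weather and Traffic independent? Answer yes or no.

yes

Every cell satisfies P(Weather,Traffic) = P(Weather)·P(Traffic). For instance P(Weather=cloudy) = 0.200, P(Traffic=heavy) = 0.200, and 0.200×0.200 = 0.040 matches the joint entry. So Weather and Traffic are independent.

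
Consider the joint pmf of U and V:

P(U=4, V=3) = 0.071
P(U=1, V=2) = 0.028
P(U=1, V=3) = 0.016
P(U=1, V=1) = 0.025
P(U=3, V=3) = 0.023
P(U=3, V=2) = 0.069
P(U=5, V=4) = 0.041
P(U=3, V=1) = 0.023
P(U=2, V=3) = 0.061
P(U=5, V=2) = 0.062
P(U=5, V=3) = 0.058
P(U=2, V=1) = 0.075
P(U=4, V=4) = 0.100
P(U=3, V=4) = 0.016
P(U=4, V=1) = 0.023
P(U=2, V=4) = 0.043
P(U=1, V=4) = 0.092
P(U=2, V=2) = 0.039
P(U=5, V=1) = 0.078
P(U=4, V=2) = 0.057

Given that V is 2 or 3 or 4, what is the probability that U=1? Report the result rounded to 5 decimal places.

0.17526

P(V=2) = 0.028 + 0.039 + 0.069 + 0.057 + 0.062 = 0.255.
P(V=3) = 0.016 + 0.061 + 0.023 + 0.071 + 0.058 = 0.229.
P(V=4) = 0.092 + 0.043 + 0.016 + 0.100 + 0.041 = 0.292.
P(V ∈ {2, 3, 4}) = 0.255 + 0.229 + 0.292 = 0.776; P(U=1, V ∈ {2, 3, 4}) = 0.028 + 0.016 + 0.092 = 0.136.
P(U=1 | V ∈ {2, 3, 4}) = 0.136/0.776 = 0.17526.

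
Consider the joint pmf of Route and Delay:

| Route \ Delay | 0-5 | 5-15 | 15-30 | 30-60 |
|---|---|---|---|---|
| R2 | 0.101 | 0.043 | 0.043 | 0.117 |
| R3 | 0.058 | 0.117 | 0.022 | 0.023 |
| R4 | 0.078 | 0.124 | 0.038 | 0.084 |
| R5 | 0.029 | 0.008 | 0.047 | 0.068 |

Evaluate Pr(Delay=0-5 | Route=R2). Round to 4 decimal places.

0.3322

P(Route=R2) = 0.101 + 0.043 + 0.043 + 0.117 = 0.304.
P(Delay=0-5 | Route=R2) = 0.101/0.304 = 0.3322.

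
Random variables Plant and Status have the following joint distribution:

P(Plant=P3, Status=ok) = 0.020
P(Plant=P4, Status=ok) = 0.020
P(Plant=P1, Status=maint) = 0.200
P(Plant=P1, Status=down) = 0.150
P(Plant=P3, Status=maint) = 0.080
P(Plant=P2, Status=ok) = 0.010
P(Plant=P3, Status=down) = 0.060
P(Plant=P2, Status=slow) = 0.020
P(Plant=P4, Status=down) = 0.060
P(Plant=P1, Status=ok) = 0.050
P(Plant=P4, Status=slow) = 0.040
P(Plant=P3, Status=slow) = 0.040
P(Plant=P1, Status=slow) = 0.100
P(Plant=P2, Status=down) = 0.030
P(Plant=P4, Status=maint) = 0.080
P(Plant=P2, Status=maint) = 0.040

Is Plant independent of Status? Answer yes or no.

yes

Every cell satisfies P(Plant,Status) = P(Plant)·P(Status). For instance P(Plant=P3) = 0.200, P(Status=maint) = 0.400, and 0.200×0.400 = 0.080 matches the joint entry. So Plant and Status are independent.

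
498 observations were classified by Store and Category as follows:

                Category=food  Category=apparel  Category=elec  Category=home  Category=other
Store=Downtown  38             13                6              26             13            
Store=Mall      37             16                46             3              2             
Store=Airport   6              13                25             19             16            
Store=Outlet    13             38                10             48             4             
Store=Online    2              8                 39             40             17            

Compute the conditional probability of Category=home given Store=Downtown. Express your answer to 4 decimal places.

Total with Store=Downtown: 38 + 13 + 6 + 26 + 13 = 96.
P(Category=home | Store=Downtown) = 26/96 = 0.2708.

0.2708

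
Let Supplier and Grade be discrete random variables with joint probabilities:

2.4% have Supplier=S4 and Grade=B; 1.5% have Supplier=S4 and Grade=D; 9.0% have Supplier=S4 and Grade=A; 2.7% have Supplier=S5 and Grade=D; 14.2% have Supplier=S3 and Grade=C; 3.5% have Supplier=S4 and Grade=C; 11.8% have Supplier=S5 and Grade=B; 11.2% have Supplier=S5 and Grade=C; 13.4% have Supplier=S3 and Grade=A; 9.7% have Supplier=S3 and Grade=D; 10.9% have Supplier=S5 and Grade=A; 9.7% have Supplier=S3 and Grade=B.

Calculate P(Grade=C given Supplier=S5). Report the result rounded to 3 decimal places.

0.306

P(Supplier=S5) = 0.109 + 0.118 + 0.112 + 0.027 = 0.366.
P(Grade=C | Supplier=S5) = 0.112/0.366 = 0.306.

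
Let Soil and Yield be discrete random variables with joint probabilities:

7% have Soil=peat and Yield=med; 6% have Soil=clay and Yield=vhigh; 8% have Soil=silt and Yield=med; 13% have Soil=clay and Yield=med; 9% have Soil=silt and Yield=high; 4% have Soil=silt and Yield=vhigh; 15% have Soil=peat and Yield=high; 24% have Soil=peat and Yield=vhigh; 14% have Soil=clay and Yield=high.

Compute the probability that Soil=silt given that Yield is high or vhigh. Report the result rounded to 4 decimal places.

P(Yield=high) = 0.14 + 0.09 + 0.15 = 0.38.
P(Yield=vhigh) = 0.06 + 0.04 + 0.24 = 0.34.
P(Yield ∈ {high, vhigh}) = 0.38 + 0.34 = 0.72; P(Soil=silt, Yield ∈ {high, vhigh}) = 0.09 + 0.04 = 0.13.
P(Soil=silt | Yield ∈ {high, vhigh}) = 0.13/0.72 = 0.1806.

0.1806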